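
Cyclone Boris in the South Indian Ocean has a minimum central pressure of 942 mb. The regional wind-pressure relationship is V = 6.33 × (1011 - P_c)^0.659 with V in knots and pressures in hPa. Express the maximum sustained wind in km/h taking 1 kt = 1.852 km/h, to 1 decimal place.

190.9 km/h

ΔP = 1011 − 942 = 69 mb.
V ≈ 6.33 × 69^0.659 = 6.33 × 16.286 ≈ 103.087 kt.
103.087 × 1.852 ≈ 190.92 km/h → 190.9 km/h.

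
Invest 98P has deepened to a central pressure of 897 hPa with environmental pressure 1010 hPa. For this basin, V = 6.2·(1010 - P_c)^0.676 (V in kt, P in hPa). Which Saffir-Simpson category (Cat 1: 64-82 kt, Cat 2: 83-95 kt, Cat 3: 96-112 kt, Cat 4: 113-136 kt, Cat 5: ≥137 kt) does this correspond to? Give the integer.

5

ΔP = 1010 − 897 = 113 hPa.
V ≈ 6.2 × 113^0.676 = 6.2 × 24.43 ≈ 151 kt.
151 kt falls in the Category 5 band.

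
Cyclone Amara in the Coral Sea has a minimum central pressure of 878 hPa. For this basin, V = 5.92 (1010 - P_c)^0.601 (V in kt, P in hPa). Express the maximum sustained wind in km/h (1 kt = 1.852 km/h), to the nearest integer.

ΔP = 1010 − 878 = 132 hPa.
V ≈ 5.92 × 132^0.601 = 5.92 × 18.813 ≈ 111.375 kt.
111.375 × 1.852 ≈ 206.27 km/h → 206 km/h.

206 km/h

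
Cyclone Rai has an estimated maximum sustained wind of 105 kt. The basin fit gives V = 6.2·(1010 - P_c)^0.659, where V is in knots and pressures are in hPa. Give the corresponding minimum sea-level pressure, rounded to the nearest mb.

ΔP = (V / 6.2)^(1/0.659) = (105/6.2)^1.517.
105/6.2 = 16.935; 16.935^1.517 ≈ 73.22 mb.
P_c = 1010 − 73.22 = 936.78 ≈ 937 mb.

937 mb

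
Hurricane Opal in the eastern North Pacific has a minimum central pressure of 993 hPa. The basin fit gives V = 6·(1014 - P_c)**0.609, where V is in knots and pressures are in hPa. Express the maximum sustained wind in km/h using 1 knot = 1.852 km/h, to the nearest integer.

71 km/h

ΔP = 1014 − 993 = 21 hPa.
V ≈ 6 × 21^0.609 = 6 × 6.386 ≈ 38.316 kt.
38.316 × 1.852 ≈ 70.96 km/h → 71 km/h.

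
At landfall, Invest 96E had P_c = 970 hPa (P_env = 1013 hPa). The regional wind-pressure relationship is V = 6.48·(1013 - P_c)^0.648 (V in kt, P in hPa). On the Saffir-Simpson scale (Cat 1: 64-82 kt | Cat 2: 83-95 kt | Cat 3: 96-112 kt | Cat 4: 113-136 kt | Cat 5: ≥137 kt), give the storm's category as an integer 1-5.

1

ΔP = 1013 − 970 = 43 hPa.
V ≈ 6.48 × 43^0.648 = 6.48 × 11.44 ≈ 74 kt.
74 kt falls in the Category 1 band.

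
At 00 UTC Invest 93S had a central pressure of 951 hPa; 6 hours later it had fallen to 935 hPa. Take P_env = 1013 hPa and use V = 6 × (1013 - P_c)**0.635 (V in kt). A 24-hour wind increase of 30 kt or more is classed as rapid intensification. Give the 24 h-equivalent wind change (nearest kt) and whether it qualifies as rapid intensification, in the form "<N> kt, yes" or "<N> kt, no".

V₁: ΔP = 62, V ≈ 6 × 62^0.635 ≈ 82.47 kt.
V₂: ΔP = 78, V ≈ 6 × 78^0.635 ≈ 95.42 kt.
ΔV over 6 h = 12.95 kt → 24 h equivalent = 12.95 × 24/6 ≈ 51.80 kt.
52 kt ≥ 30 kt ⇒ rapid intensification.

52 kt, yes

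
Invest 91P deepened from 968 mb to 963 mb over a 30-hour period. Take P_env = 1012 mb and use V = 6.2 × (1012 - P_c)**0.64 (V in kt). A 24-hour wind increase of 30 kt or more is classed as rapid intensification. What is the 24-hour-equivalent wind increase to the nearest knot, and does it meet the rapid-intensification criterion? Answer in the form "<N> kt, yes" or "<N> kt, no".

4 kt, no

V₁: ΔP = 44, V ≈ 6.2 × 44^0.64 ≈ 69.86 kt.
V₂: ΔP = 49, V ≈ 6.2 × 49^0.64 ≈ 74.84 kt.
ΔV over 30 h = 4.98 kt → 24 h equivalent = 4.98 × 24/30 ≈ 3.98 kt.
4 kt < 30 kt ⇒ not rapid intensification.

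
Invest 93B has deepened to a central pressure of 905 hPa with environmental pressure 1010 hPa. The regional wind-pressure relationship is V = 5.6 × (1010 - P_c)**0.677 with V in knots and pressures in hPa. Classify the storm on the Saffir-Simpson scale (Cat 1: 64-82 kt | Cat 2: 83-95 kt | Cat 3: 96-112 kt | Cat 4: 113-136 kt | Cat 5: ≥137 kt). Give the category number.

ΔP = 1010 − 905 = 105 hPa.
V ≈ 5.6 × 105^0.677 = 5.6 × 23.35 ≈ 131 kt.
131 kt falls in the Category 4 band.

4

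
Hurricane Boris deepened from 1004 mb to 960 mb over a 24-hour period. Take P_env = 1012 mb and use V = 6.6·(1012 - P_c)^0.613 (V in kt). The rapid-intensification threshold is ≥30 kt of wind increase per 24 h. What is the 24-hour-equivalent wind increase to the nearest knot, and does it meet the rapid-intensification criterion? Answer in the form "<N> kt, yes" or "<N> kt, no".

51 kt, yes

V₁: ΔP = 8, V ≈ 6.6 × 8^0.613 ≈ 23.61 kt.
V₂: ΔP = 52, V ≈ 6.6 × 52^0.613 ≈ 74.38 kt.
ΔV over 24 h = 50.77 kt → 24 h equivalent = 50.77 × 24/24 ≈ 50.77 kt.
51 kt ≥ 30 kt ⇒ rapid intensification.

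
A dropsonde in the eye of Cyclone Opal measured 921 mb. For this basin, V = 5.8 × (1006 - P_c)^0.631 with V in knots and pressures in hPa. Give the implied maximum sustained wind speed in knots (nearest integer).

ΔP = 1006 − 921 = 85 mb.
85^0.631 ≈ 16.499.
V ≈ 5.8 × 16.499 ≈ 95.7 kt.

96 kt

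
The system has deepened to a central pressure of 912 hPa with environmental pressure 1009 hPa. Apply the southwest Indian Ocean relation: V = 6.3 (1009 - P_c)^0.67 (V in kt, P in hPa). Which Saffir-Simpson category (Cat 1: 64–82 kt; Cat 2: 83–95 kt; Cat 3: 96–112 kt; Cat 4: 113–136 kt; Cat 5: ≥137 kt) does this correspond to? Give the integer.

ΔP = 1009 − 912 = 97 hPa.
V ≈ 6.3 × 97^0.67 = 6.3 × 21.44 ≈ 135 kt.
135 kt falls in the Category 4 band.

4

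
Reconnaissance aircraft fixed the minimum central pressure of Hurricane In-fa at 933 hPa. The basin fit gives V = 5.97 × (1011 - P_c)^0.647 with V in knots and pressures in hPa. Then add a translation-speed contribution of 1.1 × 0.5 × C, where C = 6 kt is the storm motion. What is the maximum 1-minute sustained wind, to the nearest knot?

ΔP = 1011 − 933 = 78 hPa.
78^0.647 ≈ 16.757.
V ≈ 5.97 × 16.757 ≈ 100.0 kt.
Translation term: 1.1 × 0.5 × 6 = 3.3 kt.
Corrected V ≈ 103.3 kt → 103 kt.

103 kt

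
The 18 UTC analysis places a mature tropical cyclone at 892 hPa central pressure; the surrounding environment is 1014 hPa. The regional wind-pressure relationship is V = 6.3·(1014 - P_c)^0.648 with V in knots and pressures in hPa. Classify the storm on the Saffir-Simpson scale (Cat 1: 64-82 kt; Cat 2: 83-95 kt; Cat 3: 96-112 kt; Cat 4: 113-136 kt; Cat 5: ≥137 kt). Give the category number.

ΔP = 1014 − 892 = 122 hPa.
V ≈ 6.3 × 122^0.648 = 6.3 × 22.49 ≈ 142 kt.
142 kt falls in the Category 5 band.

5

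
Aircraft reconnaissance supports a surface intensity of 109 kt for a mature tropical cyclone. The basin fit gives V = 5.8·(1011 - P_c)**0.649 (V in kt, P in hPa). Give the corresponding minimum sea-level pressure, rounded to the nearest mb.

ΔP = (V / 5.8)^(1/0.649) = (109/5.8)^1.541.
109/5.8 = 18.793; 18.793^1.541 ≈ 91.84 mb.
P_c = 1011 − 91.84 = 919.16 ≈ 919 mb.

919 mb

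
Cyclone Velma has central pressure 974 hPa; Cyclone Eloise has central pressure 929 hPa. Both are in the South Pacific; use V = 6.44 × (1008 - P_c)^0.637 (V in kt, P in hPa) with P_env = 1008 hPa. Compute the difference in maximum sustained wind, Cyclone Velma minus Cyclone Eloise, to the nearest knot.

Cyclone Velma: ΔP = 34; V ≈ 6.44 × 34^0.637 ≈ 60.87 kt.
Cyclone Eloise: ΔP = 79; V ≈ 6.44 × 79^0.637 ≈ 104.15 kt.
Difference ≈ 60.87 − 104.15 = -43.28 → -43 kt.

-43 kt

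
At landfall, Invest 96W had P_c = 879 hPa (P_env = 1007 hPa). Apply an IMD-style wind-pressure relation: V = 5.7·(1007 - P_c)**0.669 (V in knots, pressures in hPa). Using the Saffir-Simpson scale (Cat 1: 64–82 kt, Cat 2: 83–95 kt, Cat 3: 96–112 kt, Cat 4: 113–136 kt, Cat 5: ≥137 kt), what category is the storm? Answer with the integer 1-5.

5

ΔP = 1007 − 879 = 128 hPa.
V ≈ 5.7 × 128^0.669 = 5.7 × 25.69 ≈ 146 kt.
146 kt falls in the Category 5 band.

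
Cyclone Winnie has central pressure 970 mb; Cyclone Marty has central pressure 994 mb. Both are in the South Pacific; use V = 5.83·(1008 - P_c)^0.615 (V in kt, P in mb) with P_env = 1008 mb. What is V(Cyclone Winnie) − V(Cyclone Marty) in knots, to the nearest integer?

25 kt

Cyclone Winnie: ΔP = 38; V ≈ 5.83 × 38^0.615 ≈ 54.61 kt.
Cyclone Marty: ΔP = 14; V ≈ 5.83 × 14^0.615 ≈ 29.55 kt.
Difference ≈ 54.61 − 29.55 = 25.06 → 25 kt.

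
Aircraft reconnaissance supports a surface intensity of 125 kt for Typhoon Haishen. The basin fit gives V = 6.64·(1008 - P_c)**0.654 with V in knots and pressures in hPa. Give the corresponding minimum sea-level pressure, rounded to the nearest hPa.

919 hPa

ΔP = (V / 6.64)^(1/0.654) = (125/6.64)^1.529.
125/6.64 = 18.825; 18.825^1.529 ≈ 88.95 hPa.
P_c = 1008 − 88.95 = 919.05 ≈ 919 hPa.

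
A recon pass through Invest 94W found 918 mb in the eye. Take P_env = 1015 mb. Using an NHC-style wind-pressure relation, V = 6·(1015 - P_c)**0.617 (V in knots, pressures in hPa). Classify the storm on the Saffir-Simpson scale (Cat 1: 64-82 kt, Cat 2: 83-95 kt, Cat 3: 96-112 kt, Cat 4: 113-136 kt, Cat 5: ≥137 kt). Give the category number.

3

ΔP = 1015 − 918 = 97 mb.
V ≈ 6 × 97^0.617 = 6 × 16.82 ≈ 101 kt.
101 kt falls in the Category 3 band.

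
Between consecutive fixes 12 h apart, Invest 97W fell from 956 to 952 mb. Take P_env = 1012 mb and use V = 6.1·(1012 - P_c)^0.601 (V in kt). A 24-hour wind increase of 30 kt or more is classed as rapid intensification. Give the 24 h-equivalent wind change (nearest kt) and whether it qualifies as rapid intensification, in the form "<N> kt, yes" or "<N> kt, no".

V₁: ΔP = 56, V ≈ 6.1 × 56^0.601 ≈ 68.55 kt.
V₂: ΔP = 60, V ≈ 6.1 × 60^0.601 ≈ 71.45 kt.
ΔV over 12 h = 2.90 kt → 24 h equivalent = 2.90 × 24/12 ≈ 5.80 kt.
6 kt < 30 kt ⇒ not rapid intensification.

6 kt, no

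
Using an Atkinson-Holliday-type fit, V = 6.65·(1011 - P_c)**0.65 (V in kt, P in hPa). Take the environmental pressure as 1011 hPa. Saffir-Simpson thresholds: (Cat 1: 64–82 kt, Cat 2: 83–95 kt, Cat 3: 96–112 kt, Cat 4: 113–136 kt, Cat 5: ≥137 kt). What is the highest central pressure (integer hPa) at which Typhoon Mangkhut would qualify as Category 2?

962 hPa

Category 2 begins at V = 83 kt.
Required ΔP = (83/6.65)^(1/0.65) = 12.481^1.538 ≈ 48.59 hPa.
P_c ≤ 1011 − 48.59 = 962.41, so the highest integer P_c is 962 hPa.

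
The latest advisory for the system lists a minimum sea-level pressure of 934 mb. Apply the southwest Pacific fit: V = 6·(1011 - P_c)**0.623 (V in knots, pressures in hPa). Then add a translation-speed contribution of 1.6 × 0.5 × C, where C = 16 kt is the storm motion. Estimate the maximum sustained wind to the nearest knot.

103 kt

ΔP = 1011 − 934 = 77 mb.
77^0.623 ≈ 14.972.
V ≈ 6 × 14.972 ≈ 89.8 kt.
Translation term: 1.6 × 0.5 × 16 = 12.8 kt.
Corrected V ≈ 102.6 kt → 103 kt.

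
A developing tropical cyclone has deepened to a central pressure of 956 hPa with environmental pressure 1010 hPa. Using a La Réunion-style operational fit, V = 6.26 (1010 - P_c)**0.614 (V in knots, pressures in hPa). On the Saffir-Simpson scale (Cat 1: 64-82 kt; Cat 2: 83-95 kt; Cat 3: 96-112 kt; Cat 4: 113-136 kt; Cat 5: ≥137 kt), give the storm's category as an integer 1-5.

ΔP = 1010 − 956 = 54 hPa.
V ≈ 6.26 × 54^0.614 = 6.26 × 11.58 ≈ 72 kt.
72 kt falls in the Category 1 band.

1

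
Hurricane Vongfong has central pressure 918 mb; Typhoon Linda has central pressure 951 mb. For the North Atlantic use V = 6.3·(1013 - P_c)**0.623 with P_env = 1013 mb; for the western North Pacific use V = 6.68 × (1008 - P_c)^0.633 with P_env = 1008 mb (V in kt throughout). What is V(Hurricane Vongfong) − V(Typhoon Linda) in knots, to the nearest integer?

Hurricane Vongfong: ΔP = 95; V ≈ 6.3 × 95^0.623 ≈ 107.51 kt.
Typhoon Linda: ΔP = 57; V ≈ 6.68 × 57^0.633 ≈ 86.35 kt.
Difference ≈ 107.51 − 86.35 = 21.16 → 21 kt.

21 kt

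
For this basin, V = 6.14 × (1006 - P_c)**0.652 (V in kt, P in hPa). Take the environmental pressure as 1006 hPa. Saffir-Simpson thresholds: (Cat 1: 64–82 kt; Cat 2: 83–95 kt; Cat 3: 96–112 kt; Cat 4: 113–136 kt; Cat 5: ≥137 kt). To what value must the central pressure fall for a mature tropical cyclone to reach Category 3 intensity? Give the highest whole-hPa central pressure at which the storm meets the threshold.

938 hPa

Category 3 begins at V = 96 kt.
Required ΔP = (96/6.14)^(1/0.652) = 15.635^1.534 ≈ 67.83 hPa.
P_c ≤ 1006 − 67.83 = 938.17, so the highest integer P_c is 938 hPa.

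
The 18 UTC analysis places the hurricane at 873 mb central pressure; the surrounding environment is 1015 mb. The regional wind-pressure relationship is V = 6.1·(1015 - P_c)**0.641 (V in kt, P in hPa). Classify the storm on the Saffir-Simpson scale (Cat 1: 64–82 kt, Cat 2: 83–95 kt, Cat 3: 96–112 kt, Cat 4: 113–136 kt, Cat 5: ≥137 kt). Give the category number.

5

ΔP = 1015 − 873 = 142 mb.
V ≈ 6.1 × 142^0.641 = 6.1 × 23.97 ≈ 146 kt.
146 kt falls in the Category 5 band.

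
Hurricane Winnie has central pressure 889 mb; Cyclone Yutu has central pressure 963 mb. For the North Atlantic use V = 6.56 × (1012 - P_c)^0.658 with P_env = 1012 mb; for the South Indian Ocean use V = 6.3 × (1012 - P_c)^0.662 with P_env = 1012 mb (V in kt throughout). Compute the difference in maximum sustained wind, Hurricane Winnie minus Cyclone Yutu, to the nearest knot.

Hurricane Winnie: ΔP = 123; V ≈ 6.56 × 123^0.658 ≈ 155.62 kt.
Cyclone Yutu: ΔP = 49; V ≈ 6.3 × 49^0.662 ≈ 82.84 kt.
Difference ≈ 155.62 − 82.84 = 72.78 → 73 kt.

73 kt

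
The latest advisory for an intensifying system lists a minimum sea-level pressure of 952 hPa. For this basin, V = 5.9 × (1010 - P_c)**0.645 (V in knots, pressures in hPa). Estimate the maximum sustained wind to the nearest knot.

81 kt

ΔP = 1010 − 952 = 58 hPa.
58^0.645 ≈ 13.722.
V ≈ 5.9 × 13.722 ≈ 81.0 kt.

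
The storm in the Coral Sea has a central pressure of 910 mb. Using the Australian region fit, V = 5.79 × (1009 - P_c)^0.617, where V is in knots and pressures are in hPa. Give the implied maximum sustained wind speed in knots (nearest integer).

ΔP = 1009 − 910 = 99 mb.
99^0.617 ≈ 17.034.
V ≈ 5.79 × 17.034 ≈ 98.6 kt.

99 kt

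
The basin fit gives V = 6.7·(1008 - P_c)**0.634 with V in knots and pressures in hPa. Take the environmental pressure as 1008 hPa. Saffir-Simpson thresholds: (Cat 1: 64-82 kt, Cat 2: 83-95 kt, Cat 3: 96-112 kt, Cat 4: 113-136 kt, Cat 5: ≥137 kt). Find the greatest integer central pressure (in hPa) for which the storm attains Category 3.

941 hPa

Category 3 begins at V = 96 kt.
Required ΔP = (96/6.7)^(1/0.634) = 14.328^1.577 ≈ 66.63 hPa.
P_c ≤ 1008 − 66.63 = 941.37, so the highest integer P_c is 941 hPa.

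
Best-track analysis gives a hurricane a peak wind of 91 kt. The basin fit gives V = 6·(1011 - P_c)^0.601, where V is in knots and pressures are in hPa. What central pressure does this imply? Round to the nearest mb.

ΔP = (V / 6)^(1/0.601) = (91/6)^1.664.
91/6 = 15.167; 15.167^1.664 ≈ 92.23 mb.
P_c = 1011 − 92.23 = 918.77 ≈ 919 mb.

919 mb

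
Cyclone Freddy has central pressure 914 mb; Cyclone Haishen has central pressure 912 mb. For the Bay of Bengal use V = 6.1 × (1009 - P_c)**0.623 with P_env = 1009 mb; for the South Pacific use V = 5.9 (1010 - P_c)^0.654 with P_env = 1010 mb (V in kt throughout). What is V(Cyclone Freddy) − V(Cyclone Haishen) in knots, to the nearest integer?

-14 kt

Cyclone Freddy: ΔP = 95; V ≈ 6.1 × 95^0.623 ≈ 104.10 kt.
Cyclone Haishen: ΔP = 98; V ≈ 5.9 × 98^0.654 ≈ 118.34 kt.
Difference ≈ 104.10 − 118.34 = -14.24 → -14 kt.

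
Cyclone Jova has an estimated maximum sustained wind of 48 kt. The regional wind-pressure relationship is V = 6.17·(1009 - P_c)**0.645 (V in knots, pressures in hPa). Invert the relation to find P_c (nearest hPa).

985 hPa

ΔP = (V / 6.17)^(1/0.645) = (48/6.17)^1.550.
48/6.17 = 7.780; 7.780^1.550 ≈ 24.06 hPa.
P_c = 1009 − 24.06 = 984.94 ≈ 985 hPa.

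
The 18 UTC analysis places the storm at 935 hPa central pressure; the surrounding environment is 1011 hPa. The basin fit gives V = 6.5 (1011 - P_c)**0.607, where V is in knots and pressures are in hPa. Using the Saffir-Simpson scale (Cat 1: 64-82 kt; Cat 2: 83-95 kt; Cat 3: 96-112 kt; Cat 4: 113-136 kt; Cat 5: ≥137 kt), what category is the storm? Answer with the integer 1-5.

ΔP = 1011 − 935 = 76 hPa.
V ≈ 6.5 × 76^0.607 = 6.5 × 13.86 ≈ 90 kt.
90 kt falls in the Category 2 band.

2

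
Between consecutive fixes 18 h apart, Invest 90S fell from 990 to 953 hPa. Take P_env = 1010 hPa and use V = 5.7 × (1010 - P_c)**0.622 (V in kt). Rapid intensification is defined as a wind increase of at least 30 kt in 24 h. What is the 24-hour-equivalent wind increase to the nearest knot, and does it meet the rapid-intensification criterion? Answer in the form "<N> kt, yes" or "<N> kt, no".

V₁: ΔP = 20, V ≈ 5.7 × 20^0.622 ≈ 36.74 kt.
V₂: ΔP = 57, V ≈ 5.7 × 57^0.622 ≈ 70.47 kt.
ΔV over 18 h = 33.73 kt → 24 h equivalent = 33.73 × 24/18 ≈ 44.97 kt.
45 kt ≥ 30 kt ⇒ rapid intensification.

45 kt, yes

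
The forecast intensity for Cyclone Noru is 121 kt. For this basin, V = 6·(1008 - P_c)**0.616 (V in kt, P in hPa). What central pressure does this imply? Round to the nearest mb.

877 mb

ΔP = (V / 6)^(1/0.616) = (121/6)^1.623.
121/6 = 20.167; 20.167^1.623 ≈ 131.19 mb.
P_c = 1008 − 131.19 = 876.81 ≈ 877 mb.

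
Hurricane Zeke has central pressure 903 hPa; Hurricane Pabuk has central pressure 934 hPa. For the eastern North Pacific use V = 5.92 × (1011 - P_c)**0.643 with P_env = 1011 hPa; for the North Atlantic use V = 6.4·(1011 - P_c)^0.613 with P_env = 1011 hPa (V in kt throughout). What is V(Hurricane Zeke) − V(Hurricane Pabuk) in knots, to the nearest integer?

Hurricane Zeke: ΔP = 108; V ≈ 5.92 × 108^0.643 ≈ 120.17 kt.
Hurricane Pabuk: ΔP = 77; V ≈ 6.4 × 77^0.613 ≈ 91.75 kt.
Difference ≈ 120.17 − 91.75 = 28.42 → 28 kt.

28 kt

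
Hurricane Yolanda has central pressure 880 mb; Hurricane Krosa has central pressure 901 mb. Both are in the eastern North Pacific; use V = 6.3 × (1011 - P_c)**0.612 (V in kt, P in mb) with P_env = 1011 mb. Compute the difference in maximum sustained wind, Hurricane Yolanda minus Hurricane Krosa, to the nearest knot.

Hurricane Yolanda: ΔP = 131; V ≈ 6.3 × 131^0.612 ≈ 124.48 kt.
Hurricane Krosa: ΔP = 110; V ≈ 6.3 × 110^0.612 ≈ 111.86 kt.
Difference ≈ 124.48 − 111.86 = 12.62 → 13 kt.

13 kt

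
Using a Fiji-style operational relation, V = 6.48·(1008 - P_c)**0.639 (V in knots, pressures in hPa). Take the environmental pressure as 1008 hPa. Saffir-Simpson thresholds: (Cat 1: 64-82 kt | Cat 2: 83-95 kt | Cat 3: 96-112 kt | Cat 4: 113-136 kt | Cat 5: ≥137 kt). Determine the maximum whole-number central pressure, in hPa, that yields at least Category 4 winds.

920 hPa

Category 4 begins at V = 113 kt.
Required ΔP = (113/6.48)^(1/0.639) = 17.438^1.565 ≈ 87.68 hPa.
P_c ≤ 1008 − 87.68 = 920.32, so the highest integer P_c is 920 hPa.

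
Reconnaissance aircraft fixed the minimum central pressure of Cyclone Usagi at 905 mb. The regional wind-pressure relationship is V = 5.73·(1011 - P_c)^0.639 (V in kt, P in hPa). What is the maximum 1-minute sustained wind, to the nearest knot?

ΔP = 1011 − 905 = 106 mb.
106^0.639 ≈ 19.687.
V ≈ 5.73 × 19.687 ≈ 112.8 kt.

113 kt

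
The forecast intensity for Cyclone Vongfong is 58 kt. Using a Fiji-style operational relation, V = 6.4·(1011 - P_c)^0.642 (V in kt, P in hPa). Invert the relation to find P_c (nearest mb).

ΔP = (V / 6.4)^(1/0.642) = (58/6.4)^1.558.
58/6.4 = 9.062; 9.062^1.558 ≈ 30.98 mb.
P_c = 1011 − 30.98 = 980.02 ≈ 980 mb.

980 mb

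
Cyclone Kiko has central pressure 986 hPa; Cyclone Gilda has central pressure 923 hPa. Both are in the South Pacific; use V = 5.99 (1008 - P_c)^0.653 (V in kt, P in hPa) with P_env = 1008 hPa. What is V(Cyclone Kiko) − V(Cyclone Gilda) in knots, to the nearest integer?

Cyclone Kiko: ΔP = 22; V ≈ 5.99 × 22^0.653 ≈ 45.08 kt.
Cyclone Gilda: ΔP = 85; V ≈ 5.99 × 85^0.653 ≈ 108.98 kt.
Difference ≈ 45.08 − 108.98 = -63.90 → -64 kt.

-64 kt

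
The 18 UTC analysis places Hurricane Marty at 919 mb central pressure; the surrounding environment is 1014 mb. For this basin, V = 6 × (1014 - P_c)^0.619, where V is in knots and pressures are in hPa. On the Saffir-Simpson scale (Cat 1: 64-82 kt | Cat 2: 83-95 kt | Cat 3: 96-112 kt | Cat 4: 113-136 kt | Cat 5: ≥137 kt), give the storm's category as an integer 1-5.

ΔP = 1014 − 919 = 95 mb.
V ≈ 6 × 95^0.619 = 6 × 16.76 ≈ 101 kt.
101 kt falls in the Category 3 band.

3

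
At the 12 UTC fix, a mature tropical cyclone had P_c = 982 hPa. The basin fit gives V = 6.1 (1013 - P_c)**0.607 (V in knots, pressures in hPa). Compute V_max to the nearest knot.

ΔP = 1013 − 982 = 31 hPa.
31^0.607 ≈ 8.040.
V ≈ 6.1 × 8.040 ≈ 49.0 kt.

49 kt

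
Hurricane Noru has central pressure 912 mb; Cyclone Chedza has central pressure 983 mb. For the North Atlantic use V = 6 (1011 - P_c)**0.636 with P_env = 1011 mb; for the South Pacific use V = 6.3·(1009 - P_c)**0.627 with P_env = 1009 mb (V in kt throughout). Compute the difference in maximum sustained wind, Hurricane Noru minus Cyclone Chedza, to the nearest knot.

Hurricane Noru: ΔP = 99; V ≈ 6 × 99^0.636 ≈ 111.53 kt.
Cyclone Chedza: ΔP = 26; V ≈ 6.3 × 26^0.627 ≈ 48.59 kt.
Difference ≈ 111.53 − 48.59 = 62.94 → 63 kt.

63 kt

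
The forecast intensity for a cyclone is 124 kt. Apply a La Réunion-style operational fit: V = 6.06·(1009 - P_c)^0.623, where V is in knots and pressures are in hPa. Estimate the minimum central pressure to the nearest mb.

ΔP = (V / 6.06)^(1/0.623) = (124/6.06)^1.605.
124/6.06 = 20.462; 20.462^1.605 ≈ 127.13 mb.
P_c = 1009 − 127.13 = 881.87 ≈ 882 mb.

882 mb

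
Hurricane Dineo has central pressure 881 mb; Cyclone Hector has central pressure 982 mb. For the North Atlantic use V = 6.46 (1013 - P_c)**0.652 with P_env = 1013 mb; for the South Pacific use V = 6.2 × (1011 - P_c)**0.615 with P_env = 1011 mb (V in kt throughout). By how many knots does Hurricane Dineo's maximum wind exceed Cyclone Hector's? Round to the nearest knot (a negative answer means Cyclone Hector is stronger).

Hurricane Dineo: ΔP = 132; V ≈ 6.46 × 132^0.652 ≈ 155.90 kt.
Cyclone Hector: ΔP = 29; V ≈ 6.2 × 29^0.615 ≈ 49.18 kt.
Difference ≈ 155.90 − 49.18 = 106.72 → 107 kt.

107 kt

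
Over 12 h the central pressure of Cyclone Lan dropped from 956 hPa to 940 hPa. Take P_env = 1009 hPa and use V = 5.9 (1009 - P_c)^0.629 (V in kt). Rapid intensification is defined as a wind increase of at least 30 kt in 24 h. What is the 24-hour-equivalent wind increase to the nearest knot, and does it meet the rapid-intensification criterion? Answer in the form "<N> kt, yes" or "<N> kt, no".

26 kt, no

V₁: ΔP = 53, V ≈ 5.9 × 53^0.629 ≈ 71.68 kt.
V₂: ΔP = 69, V ≈ 5.9 × 69^0.629 ≈ 84.62 kt.
ΔV over 12 h = 12.94 kt → 24 h equivalent = 12.94 × 24/12 ≈ 25.88 kt.
26 kt < 30 kt ⇒ not rapid intensification.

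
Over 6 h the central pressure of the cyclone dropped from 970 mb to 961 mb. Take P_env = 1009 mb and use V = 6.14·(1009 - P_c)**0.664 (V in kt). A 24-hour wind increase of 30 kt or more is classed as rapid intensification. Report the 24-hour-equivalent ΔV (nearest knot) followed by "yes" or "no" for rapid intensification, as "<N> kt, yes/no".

41 kt, yes

V₁: ΔP = 39, V ≈ 6.14 × 39^0.664 ≈ 69.93 kt.
V₂: ΔP = 48, V ≈ 6.14 × 48^0.664 ≈ 80.26 kt.
ΔV over 6 h = 10.33 kt → 24 h equivalent = 10.33 × 24/6 ≈ 41.32 kt.
41 kt ≥ 30 kt ⇒ rapid intensification.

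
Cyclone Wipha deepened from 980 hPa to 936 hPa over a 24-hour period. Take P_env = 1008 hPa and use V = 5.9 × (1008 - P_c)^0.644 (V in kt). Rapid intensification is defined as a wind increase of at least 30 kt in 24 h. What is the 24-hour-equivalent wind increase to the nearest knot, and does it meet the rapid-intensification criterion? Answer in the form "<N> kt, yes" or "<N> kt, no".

42 kt, yes

V₁: ΔP = 28, V ≈ 5.9 × 28^0.644 ≈ 50.45 kt.
V₂: ΔP = 72, V ≈ 5.9 × 72^0.644 ≈ 92.68 kt.
ΔV over 24 h = 42.23 kt → 24 h equivalent = 42.23 × 24/24 ≈ 42.23 kt.
42 kt ≥ 30 kt ⇒ rapid intensification.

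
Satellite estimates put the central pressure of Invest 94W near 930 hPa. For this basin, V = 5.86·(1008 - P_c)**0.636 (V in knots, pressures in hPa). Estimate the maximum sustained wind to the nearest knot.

94 kt

ΔP = 1008 − 930 = 78 hPa.
78^0.636 ≈ 15.972.
V ≈ 5.86 × 15.972 ≈ 93.6 kt.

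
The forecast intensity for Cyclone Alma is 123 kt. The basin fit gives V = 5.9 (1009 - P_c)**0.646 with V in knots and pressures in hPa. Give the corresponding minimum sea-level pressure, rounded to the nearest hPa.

ΔP = (V / 5.9)^(1/0.646) = (123/5.9)^1.548.
123/5.9 = 20.847; 20.847^1.548 ≈ 110.12 hPa.
P_c = 1009 − 110.12 = 898.88 ≈ 899 hPa.

899 hPa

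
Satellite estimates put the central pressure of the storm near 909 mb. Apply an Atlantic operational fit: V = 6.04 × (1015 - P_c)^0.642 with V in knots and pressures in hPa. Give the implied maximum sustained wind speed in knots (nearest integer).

ΔP = 1015 − 909 = 106 mb.
106^0.642 ≈ 19.964.
V ≈ 6.04 × 19.964 ≈ 120.6 kt.

121 kt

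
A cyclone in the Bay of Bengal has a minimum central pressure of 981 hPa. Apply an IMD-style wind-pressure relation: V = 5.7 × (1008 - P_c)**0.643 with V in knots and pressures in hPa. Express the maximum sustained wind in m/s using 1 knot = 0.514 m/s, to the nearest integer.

ΔP = 1008 − 981 = 27 hPa.
V ≈ 5.7 × 27^0.643 = 5.7 × 8.325 ≈ 47.451 kt.
47.451 × 0.514 ≈ 24.39 m/s → 24 m/s.

24 m/s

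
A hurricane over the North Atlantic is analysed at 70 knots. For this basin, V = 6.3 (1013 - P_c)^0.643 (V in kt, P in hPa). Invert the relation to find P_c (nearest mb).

971 mb

ΔP = (V / 6.3)^(1/0.643) = (70/6.3)^1.555.
70/6.3 = 11.111; 11.111^1.555 ≈ 42.30 mb.
P_c = 1013 − 42.30 = 970.70 ≈ 971 mb.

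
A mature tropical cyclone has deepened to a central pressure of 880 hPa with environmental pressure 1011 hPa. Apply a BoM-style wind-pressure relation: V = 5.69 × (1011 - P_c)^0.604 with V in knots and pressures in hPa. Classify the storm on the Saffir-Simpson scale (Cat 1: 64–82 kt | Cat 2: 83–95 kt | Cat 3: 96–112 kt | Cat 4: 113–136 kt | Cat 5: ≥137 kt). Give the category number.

ΔP = 1011 − 880 = 131 hPa.
V ≈ 5.69 × 131^0.604 = 5.69 × 19.00 ≈ 108 kt.
108 kt falls in the Category 3 band.

3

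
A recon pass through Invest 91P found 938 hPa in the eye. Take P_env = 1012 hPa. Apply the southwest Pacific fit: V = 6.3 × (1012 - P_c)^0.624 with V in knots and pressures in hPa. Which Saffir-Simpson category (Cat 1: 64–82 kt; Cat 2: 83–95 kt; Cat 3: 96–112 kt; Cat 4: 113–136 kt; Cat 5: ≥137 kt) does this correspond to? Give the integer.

2

ΔP = 1012 − 938 = 74 hPa.
V ≈ 6.3 × 74^0.624 = 6.3 × 14.67 ≈ 92 kt.
92 kt falls in the Category 2 band.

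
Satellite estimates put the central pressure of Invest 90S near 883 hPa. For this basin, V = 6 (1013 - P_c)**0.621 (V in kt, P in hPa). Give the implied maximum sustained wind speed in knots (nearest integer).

ΔP = 1013 − 883 = 130 hPa.
130^0.621 ≈ 20.547.
V ≈ 6 × 20.547 ≈ 123.3 kt.

123 kt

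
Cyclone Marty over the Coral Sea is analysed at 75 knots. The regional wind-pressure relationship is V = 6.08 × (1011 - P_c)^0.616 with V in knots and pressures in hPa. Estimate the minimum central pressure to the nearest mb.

ΔP = (V / 6.08)^(1/0.616) = (75/6.08)^1.623.
75/6.08 = 12.336; 12.336^1.623 ≈ 59.07 mb.
P_c = 1011 − 59.07 = 951.93 ≈ 952 mb.

952 mb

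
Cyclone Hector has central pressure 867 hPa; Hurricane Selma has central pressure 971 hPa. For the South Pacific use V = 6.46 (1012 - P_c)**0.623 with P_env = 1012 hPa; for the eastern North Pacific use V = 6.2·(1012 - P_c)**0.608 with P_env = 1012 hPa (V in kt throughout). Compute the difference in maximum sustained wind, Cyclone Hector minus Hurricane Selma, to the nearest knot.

Cyclone Hector: ΔP = 145; V ≈ 6.46 × 145^0.623 ≈ 143.47 kt.
Hurricane Selma: ΔP = 41; V ≈ 6.2 × 41^0.608 ≈ 59.29 kt.
Difference ≈ 143.47 − 59.29 = 84.18 → 84 kt.

84 kt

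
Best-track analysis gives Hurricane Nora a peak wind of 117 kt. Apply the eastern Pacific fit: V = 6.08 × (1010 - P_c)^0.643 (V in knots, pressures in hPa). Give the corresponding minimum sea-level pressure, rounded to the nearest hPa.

ΔP = (V / 6.08)^(1/0.643) = (117/6.08)^1.555.
117/6.08 = 19.243; 19.243^1.555 ≈ 99.39 hPa.
P_c = 1010 − 99.39 = 910.61 ≈ 911 hPa.

911 hPa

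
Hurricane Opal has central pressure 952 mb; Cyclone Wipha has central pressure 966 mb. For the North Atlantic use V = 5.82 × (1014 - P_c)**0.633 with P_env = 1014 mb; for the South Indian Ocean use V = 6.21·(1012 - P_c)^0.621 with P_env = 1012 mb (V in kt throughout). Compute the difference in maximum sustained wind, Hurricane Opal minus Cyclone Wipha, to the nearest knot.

12 kt

Hurricane Opal: ΔP = 62; V ≈ 5.82 × 62^0.633 ≈ 79.34 kt.
Cyclone Wipha: ΔP = 46; V ≈ 6.21 × 46^0.621 ≈ 66.94 kt.
Difference ≈ 79.34 − 66.94 = 12.40 → 12 kt.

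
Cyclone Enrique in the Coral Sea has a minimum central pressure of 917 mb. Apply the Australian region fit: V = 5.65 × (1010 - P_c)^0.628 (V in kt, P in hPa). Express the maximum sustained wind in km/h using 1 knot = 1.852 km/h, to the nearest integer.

180 km/h

ΔP = 1010 − 917 = 93 mb.
V ≈ 5.65 × 93^0.628 = 5.65 × 17.227 ≈ 97.332 kt.
97.332 × 1.852 ≈ 180.26 km/h → 180 km/h.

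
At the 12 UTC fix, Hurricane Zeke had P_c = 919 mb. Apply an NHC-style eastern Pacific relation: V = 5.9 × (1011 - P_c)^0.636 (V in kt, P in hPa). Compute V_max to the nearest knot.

105 kt

ΔP = 1011 − 919 = 92 mb.
92^0.636 ≈ 17.741.
V ≈ 5.9 × 17.741 ≈ 104.7 kt.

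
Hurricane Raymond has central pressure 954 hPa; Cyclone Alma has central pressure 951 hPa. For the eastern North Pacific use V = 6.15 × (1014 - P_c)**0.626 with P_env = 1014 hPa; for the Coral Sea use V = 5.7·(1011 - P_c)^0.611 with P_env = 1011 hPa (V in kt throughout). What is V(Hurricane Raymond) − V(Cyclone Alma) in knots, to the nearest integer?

10 kt

Hurricane Raymond: ΔP = 60; V ≈ 6.15 × 60^0.626 ≈ 79.80 kt.
Cyclone Alma: ΔP = 60; V ≈ 5.7 × 60^0.611 ≈ 69.55 kt.
Difference ≈ 79.80 − 69.55 = 10.25 → 10 kt.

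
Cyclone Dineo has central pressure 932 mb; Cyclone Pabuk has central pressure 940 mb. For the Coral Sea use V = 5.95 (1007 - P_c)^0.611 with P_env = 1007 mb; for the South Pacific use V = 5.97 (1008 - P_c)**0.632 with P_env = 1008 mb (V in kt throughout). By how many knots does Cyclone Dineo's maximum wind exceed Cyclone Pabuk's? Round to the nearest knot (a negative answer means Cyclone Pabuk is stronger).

Cyclone Dineo: ΔP = 75; V ≈ 5.95 × 75^0.611 ≈ 83.21 kt.
Cyclone Pabuk: ΔP = 68; V ≈ 5.97 × 68^0.632 ≈ 85.93 kt.
Difference ≈ 83.21 − 85.93 = -2.72 → -3 kt.

-3 kt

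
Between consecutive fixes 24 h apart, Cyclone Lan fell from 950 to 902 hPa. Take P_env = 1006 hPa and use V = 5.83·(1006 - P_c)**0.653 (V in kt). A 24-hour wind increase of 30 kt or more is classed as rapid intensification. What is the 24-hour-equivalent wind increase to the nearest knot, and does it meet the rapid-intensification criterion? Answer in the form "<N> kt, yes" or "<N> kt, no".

40 kt, yes

V₁: ΔP = 56, V ≈ 5.83 × 56^0.653 ≈ 80.77 kt.
V₂: ΔP = 104, V ≈ 5.83 × 104^0.653 ≈ 121.00 kt.
ΔV over 24 h = 40.23 kt → 24 h equivalent = 40.23 × 24/24 ≈ 40.23 kt.
40 kt ≥ 30 kt ⇒ rapid intensification.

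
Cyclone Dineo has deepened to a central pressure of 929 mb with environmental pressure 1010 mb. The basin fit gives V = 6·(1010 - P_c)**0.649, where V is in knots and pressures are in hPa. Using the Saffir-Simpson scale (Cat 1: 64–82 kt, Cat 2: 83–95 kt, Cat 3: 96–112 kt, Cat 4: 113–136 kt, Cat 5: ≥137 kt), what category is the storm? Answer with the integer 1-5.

3

ΔP = 1010 − 929 = 81 mb.
V ≈ 6 × 81^0.649 = 6 × 17.32 ≈ 104 kt.
104 kt falls in the Category 3 band.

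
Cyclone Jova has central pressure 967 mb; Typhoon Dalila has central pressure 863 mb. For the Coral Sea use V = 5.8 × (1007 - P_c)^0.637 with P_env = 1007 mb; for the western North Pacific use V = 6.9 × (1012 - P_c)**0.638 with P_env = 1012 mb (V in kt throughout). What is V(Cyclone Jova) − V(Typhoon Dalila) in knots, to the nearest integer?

Cyclone Jova: ΔP = 40; V ≈ 5.8 × 40^0.637 ≈ 60.81 kt.
Typhoon Dalila: ΔP = 149; V ≈ 6.9 × 149^0.638 ≈ 168.01 kt.
Difference ≈ 60.81 − 168.01 = -107.20 → -107 kt.

-107 kt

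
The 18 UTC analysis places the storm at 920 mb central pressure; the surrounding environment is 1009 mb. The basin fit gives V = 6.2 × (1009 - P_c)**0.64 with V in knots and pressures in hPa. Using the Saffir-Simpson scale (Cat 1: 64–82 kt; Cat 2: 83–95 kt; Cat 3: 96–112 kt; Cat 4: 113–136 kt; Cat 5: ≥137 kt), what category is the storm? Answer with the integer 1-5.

ΔP = 1009 − 920 = 89 mb.
V ≈ 6.2 × 89^0.64 = 6.2 × 17.69 ≈ 110 kt.
110 kt falls in the Category 3 band.

3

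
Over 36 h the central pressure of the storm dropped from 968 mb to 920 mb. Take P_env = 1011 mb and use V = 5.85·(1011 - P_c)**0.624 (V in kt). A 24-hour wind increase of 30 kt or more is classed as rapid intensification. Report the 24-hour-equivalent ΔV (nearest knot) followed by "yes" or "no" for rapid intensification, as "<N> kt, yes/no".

V₁: ΔP = 43, V ≈ 5.85 × 43^0.624 ≈ 61.16 kt.
V₂: ΔP = 91, V ≈ 5.85 × 91^0.624 ≈ 97.63 kt.
ΔV over 36 h = 36.47 kt → 24 h equivalent = 36.47 × 24/36 ≈ 24.31 kt.
24 kt < 30 kt ⇒ not rapid intensification.

24 kt, no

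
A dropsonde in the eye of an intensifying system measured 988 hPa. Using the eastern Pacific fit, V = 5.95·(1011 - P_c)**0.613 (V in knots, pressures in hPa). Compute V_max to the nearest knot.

41 kt

ΔP = 1011 − 988 = 23 hPa.
23^0.613 ≈ 6.835.
V ≈ 5.95 × 6.835 ≈ 40.7 kt.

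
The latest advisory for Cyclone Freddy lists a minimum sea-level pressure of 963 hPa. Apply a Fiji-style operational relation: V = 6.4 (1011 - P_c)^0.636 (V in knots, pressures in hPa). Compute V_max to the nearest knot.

75 kt

ΔP = 1011 − 963 = 48 hPa.
48^0.636 ≈ 11.729.
V ≈ 6.4 × 11.729 ≈ 75.1 kt.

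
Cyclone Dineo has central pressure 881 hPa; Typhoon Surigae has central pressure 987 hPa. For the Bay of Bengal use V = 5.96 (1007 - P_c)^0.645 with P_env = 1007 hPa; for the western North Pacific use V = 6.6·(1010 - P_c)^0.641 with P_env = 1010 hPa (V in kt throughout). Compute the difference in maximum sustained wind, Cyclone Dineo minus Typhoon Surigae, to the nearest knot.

86 kt

Cyclone Dineo: ΔP = 126; V ≈ 5.96 × 126^0.645 ≈ 134.89 kt.
Typhoon Surigae: ΔP = 23; V ≈ 6.6 × 23^0.641 ≈ 49.25 kt.
Difference ≈ 134.89 − 49.25 = 85.64 → 86 kt.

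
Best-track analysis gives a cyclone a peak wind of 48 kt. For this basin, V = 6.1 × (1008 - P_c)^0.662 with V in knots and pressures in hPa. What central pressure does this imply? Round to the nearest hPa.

ΔP = (V / 6.1)^(1/0.662) = (48/6.1)^1.511.
48/6.1 = 7.869; 7.869^1.511 ≈ 22.56 hPa.
P_c = 1008 − 22.56 = 985.44 ≈ 985 hPa.

985 hPa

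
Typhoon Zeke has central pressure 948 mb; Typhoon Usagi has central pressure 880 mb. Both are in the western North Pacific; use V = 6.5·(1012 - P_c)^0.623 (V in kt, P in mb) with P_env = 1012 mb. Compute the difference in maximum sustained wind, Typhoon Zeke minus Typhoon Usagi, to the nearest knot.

Typhoon Zeke: ΔP = 64; V ≈ 6.5 × 64^0.623 ≈ 86.73 kt.
Typhoon Usagi: ΔP = 132; V ≈ 6.5 × 132^0.623 ≈ 136.15 kt.
Difference ≈ 86.73 − 136.15 = -49.42 → -49 kt.

-49 kt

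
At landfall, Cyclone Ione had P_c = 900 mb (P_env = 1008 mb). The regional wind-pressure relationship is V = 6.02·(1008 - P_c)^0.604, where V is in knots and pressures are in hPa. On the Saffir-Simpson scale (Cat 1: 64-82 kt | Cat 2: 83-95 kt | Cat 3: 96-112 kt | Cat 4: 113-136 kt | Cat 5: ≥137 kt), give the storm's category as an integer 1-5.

ΔP = 1008 − 900 = 108 mb.
V ≈ 6.02 × 108^0.604 = 6.02 × 16.91 ≈ 102 kt.
102 kt falls in the Category 3 band.

3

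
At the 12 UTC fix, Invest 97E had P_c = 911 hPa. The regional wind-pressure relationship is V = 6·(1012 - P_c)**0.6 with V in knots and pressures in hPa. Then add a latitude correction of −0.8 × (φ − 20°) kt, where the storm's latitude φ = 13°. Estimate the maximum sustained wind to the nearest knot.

ΔP = 1012 − 911 = 101 hPa.
101^0.6 ≈ 15.944.
V ≈ 6 × 15.944 ≈ 95.7 kt.
Latitude correction: −0.8 × (13 − 20) = 5.6 kt.
Corrected V ≈ 101.3 kt → 101 kt.

101 kt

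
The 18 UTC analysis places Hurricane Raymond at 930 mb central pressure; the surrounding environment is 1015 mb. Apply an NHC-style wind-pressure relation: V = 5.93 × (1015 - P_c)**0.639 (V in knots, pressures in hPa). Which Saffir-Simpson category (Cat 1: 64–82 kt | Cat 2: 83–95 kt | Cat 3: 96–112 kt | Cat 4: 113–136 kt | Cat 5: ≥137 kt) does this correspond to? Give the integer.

ΔP = 1015 − 930 = 85 mb.
V ≈ 5.93 × 85^0.639 = 5.93 × 17.10 ≈ 101 kt.
101 kt falls in the Category 3 band.

3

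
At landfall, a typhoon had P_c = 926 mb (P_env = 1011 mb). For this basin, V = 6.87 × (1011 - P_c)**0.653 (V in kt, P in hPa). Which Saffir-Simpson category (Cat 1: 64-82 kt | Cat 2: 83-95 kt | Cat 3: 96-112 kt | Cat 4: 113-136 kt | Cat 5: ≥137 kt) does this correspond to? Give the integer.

4

ΔP = 1011 − 926 = 85 mb.
V ≈ 6.87 × 85^0.653 = 6.87 × 18.19 ≈ 125 kt.
125 kt falls in the Category 4 band.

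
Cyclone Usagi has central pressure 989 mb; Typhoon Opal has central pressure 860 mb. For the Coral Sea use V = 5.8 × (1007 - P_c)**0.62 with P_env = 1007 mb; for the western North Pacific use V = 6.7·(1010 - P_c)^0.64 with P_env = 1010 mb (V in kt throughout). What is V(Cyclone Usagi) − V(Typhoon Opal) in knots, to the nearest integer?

Cyclone Usagi: ΔP = 18; V ≈ 5.8 × 18^0.62 ≈ 34.81 kt.
Typhoon Opal: ΔP = 150; V ≈ 6.7 × 150^0.64 ≈ 165.49 kt.
Difference ≈ 34.81 − 165.49 = -130.68 → -131 kt.

-131 kt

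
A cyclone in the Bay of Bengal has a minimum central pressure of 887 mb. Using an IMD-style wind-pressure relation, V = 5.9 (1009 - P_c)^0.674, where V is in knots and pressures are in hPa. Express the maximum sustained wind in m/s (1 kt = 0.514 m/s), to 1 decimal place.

ΔP = 1009 − 887 = 122 mb.
V ≈ 5.9 × 122^0.674 = 5.9 × 25.480 ≈ 150.334 kt.
150.334 × 0.514 ≈ 77.27 m/s → 77.3 m/s.

77.3 m/s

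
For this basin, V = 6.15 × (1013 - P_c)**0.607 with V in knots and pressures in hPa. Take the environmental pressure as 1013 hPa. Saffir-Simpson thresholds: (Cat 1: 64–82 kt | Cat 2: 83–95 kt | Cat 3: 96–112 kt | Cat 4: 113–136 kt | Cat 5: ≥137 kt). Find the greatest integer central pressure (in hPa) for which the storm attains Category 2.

940 hPa

Category 2 begins at V = 83 kt.
Required ΔP = (83/6.15)^(1/0.607) = 13.496^1.647 ≈ 72.77 hPa.
P_c ≤ 1013 − 72.77 = 940.23, so the highest integer P_c is 940 hPa.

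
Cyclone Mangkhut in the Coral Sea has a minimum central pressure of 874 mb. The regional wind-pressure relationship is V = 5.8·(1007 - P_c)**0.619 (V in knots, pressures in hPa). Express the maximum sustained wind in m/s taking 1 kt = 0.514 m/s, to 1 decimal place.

ΔP = 1007 − 874 = 133 mb.
V ≈ 5.8 × 133^0.619 = 5.8 × 20.638 ≈ 119.699 kt.
119.699 × 0.514 ≈ 61.53 m/s → 61.5 m/s.

61.5 m/s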